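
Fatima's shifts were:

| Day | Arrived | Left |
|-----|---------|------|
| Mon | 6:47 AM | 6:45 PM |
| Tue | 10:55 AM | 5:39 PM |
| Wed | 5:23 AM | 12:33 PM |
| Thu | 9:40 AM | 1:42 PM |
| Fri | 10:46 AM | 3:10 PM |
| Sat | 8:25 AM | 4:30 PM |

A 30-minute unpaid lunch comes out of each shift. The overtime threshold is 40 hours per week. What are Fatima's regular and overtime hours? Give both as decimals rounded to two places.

Mon: 6:47 AM–6:45 PM = 11 h 58 min; less 30 min break → 11 h 28 min
Tue: 10:55 AM–5:39 PM = 6 h 44 min; less 30 min break → 6 h 14 min
Wed: 5:23 AM–12:33 PM = 7 h 10 min; less 30 min break → 6 h 40 min
Thu: 9:40 AM–1:42 PM = 4 h 2 min; less 30 min break → 3 h 32 min
Fri: 10:46 AM–3:10 PM = 4 h 24 min; less 30 min break → 3 h 54 min
Sat: 8:25 AM–4:30 PM = 8 h 5 min; less 30 min break → 7 h 35 min
Total worked: 39 h 23 min = 39.38 h.
Threshold 40 h → overtime 0 h 0 min, regular 39 h 23 min.

Regular 39.38 hours, overtime 0.00 hours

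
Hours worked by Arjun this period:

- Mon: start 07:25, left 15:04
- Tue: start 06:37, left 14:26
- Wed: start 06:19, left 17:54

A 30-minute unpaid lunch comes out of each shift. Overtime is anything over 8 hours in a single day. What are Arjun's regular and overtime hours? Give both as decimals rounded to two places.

Mon: 07:25–15:04 = 7 h 39 min; less 30 min break → 7 h 9 min
Tue: 06:37–14:26 = 7 h 49 min; less 30 min break → 7 h 19 min
Wed: 06:19–17:54 = 11 h 35 min; less 30 min break → 11 h 5 min
Mon reg 7 h 9 min / OT 0 h 0 min; Tue reg 7 h 19 min / OT 0 h 0 min; Wed reg 8 h 0 min / OT 3 h 5 min.
Totals: regular 22 h 28 min, overtime 3 h 5 min.

Regular 22.47 hours, overtime 3.08 hours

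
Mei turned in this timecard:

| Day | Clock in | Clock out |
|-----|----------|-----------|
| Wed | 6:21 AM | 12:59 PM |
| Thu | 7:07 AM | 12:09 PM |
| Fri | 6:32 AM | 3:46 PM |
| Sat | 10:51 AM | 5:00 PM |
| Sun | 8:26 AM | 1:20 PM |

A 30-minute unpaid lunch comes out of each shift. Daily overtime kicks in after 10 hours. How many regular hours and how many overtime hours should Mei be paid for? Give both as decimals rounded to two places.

Wed: 6:21 AM–12:59 PM = 6 h 38 min; less 30 min break → 6 h 8 min
Thu: 7:07 AM–12:09 PM = 5 h 2 min; less 30 min break → 4 h 32 min
Fri: 6:32 AM–3:46 PM = 9 h 14 min; less 30 min break → 8 h 44 min
Sat: 10:51 AM–5:00 PM = 6 h 9 min; less 30 min break → 5 h 39 min
Sun: 8:26 AM–1:20 PM = 4 h 54 min; less 30 min break → 4 h 24 min
Wed reg 6 h 8 min / OT 0 h 0 min; Thu reg 4 h 32 min / OT 0 h 0 min; Fri reg 8 h 44 min / OT 0 h 0 min; Sat reg 5 h 39 min / OT 0 h 0 min; Sun reg 4 h 24 min / OT 0 h 0 min.
Totals: regular 29 h 27 min, overtime 0 h 0 min.

Regular 29.45 hours, overtime 0.00 hours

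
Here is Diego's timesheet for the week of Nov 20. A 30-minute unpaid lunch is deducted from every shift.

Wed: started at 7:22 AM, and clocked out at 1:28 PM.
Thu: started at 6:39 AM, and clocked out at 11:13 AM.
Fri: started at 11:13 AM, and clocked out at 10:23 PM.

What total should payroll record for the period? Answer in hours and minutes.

20 h 20 min

Wed: 7:22 AM–1:28 PM = 6 h 6 min; less 30 min break → 5 h 36 min
Thu: 6:39 AM–11:13 AM = 4 h 34 min; less 30 min break → 4 h 4 min
Fri: 11:13 AM–10:23 PM = 11 h 10 min; less 30 min break → 10 h 40 min
Total: 5 h 36 min + 4 h 4 min + 10 h 40 min = 20 h 20 min.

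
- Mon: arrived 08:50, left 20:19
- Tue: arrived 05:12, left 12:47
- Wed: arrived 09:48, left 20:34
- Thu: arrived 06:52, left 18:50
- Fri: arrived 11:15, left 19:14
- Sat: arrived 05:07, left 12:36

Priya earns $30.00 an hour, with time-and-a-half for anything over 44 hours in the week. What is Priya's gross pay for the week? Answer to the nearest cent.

$1917.00

Mon: 08:50–20:19 = 11 h 29 min
Tue: 05:12–12:47 = 7 h 35 min
Wed: 09:48–20:34 = 10 h 46 min
Thu: 06:52–18:50 = 11 h 58 min
Fri: 11:15–19:14 = 7 h 59 min
Sat: 05:07–12:36 = 7 h 29 min
Total worked: 57 h 16 min = 3436 min.
Regular 44 h 0 min = 2640 min at $30.00/h; overtime 13 h 16 min = 796 min at $45.00/h.
Pay = (2640 × $30.00 + 796 × $45.00) ÷ 60 = $1917.00.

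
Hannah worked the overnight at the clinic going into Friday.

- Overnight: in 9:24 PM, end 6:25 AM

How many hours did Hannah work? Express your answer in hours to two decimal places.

Overnight: 9:24 PM → midnight = 2 h 36 min; midnight → 6:25 AM = 6 h 25 min; span 9 h 1 min

9.02 hours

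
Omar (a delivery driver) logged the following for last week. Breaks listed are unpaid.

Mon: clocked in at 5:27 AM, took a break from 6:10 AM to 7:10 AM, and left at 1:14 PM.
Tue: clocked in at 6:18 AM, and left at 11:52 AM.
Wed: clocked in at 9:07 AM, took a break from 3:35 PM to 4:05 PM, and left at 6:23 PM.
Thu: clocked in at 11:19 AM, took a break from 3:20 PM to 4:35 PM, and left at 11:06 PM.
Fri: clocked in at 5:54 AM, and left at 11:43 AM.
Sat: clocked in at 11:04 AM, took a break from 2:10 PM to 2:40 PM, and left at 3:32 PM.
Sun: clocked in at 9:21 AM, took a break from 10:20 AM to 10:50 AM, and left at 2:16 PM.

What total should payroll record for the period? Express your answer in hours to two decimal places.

45.85 hours

Mon: 5:27 AM–1:14 PM = 7 h 47 min; less 60 min break → 6 h 47 min
Tue: 6:18 AM–11:52 AM = 5 h 34 min
Wed: 9:07 AM–6:23 PM = 9 h 16 min; less 30 min break → 8 h 46 min
Thu: 11:19 AM–11:06 PM = 11 h 47 min; less 75 min break → 10 h 32 min
Fri: 5:54 AM–11:43 AM = 5 h 49 min
Sat: 11:04 AM–3:32 PM = 4 h 28 min; less 30 min break → 3 h 58 min
Sun: 9:21 AM–2:16 PM = 4 h 55 min; less 30 min break → 4 h 25 min
Total: 6 h 47 min + 5 h 34 min + 8 h 46 min + 10 h 32 min + 5 h 49 min + 3 h 58 min + 4 h 25 min = 45 h 51 min.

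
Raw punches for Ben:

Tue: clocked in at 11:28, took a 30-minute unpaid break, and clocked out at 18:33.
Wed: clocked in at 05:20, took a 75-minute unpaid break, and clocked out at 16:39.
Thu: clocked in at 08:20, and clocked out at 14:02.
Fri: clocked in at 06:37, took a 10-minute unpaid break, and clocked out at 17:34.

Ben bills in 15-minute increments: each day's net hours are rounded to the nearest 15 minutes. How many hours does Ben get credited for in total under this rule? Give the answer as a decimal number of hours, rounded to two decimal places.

33.00 hours

Tue: 11:28–18:33 = 7 h 5 min − 30 min = 6 h 35 min → rounds to 6 h 30 min
Wed: 05:20–16:39 = 11 h 19 min − 75 min = 10 h 4 min → rounds to 10 h 0 min
Thu: 08:20–14:02 = 5 h 42 min → rounds to 5 h 45 min
Fri: 06:37–17:34 = 10 h 57 min − 10 min = 10 h 47 min → rounds to 10 h 45 min
Total credited: 33 h 0 min.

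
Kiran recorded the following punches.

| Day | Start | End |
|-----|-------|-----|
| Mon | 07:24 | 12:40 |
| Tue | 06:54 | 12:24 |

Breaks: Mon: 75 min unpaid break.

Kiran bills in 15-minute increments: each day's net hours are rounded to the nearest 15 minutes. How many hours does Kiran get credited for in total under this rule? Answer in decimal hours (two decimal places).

Mon: 07:24–12:40 = 5 h 16 min − 75 min = 4 h 1 min → rounds to 4 h 0 min
Tue: 06:54–12:24 = 5 h 30 min → rounds to 5 h 30 min
Total credited: 9 h 30 min.

9.50 hours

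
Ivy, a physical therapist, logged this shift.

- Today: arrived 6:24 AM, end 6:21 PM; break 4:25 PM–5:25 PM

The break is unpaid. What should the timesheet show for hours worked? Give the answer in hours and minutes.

Today: 6:24 AM–6:21 PM = 11 h 57 min; less 60 min break → 10 h 57 min

10 h 57 min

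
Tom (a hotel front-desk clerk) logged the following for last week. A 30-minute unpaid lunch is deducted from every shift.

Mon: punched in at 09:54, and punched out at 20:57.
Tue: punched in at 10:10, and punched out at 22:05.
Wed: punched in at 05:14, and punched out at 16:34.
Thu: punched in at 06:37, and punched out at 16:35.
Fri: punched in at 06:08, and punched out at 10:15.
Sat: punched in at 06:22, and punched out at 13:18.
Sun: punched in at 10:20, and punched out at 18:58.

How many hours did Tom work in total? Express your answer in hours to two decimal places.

Mon: 09:54–20:57 = 11 h 3 min; less 30 min break → 10 h 33 min
Tue: 10:10–22:05 = 11 h 55 min; less 30 min break → 11 h 25 min
Wed: 05:14–16:34 = 11 h 20 min; less 30 min break → 10 h 50 min
Thu: 06:37–16:35 = 9 h 58 min; less 30 min break → 9 h 28 min
Fri: 06:08–10:15 = 4 h 7 min; less 30 min break → 3 h 37 min
Sat: 06:22–13:18 = 6 h 56 min; less 30 min break → 6 h 26 min
Sun: 10:20–18:58 = 8 h 38 min; less 30 min break → 8 h 8 min
Total: 10 h 33 min + 11 h 25 min + 10 h 50 min + 9 h 28 min + 3 h 37 min + 6 h 26 min + 8 h 8 min = 60 h 27 min.

60.45 hours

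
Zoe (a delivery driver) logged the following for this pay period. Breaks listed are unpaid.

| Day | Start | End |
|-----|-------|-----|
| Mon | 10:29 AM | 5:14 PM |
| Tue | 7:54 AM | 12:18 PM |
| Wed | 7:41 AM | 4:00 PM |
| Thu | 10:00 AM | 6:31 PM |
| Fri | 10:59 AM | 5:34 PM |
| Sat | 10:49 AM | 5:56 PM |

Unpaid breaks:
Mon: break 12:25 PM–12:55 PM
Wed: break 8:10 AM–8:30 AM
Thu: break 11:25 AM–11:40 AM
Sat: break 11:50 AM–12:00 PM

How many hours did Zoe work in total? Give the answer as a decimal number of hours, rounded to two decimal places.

Mon: 10:29 AM–5:14 PM = 6 h 45 min; less 30 min break → 6 h 15 min
Tue: 7:54 AM–12:18 PM = 4 h 24 min
Wed: 7:41 AM–4:00 PM = 8 h 19 min; less 20 min break → 7 h 59 min
Thu: 10:00 AM–6:31 PM = 8 h 31 min; less 15 min break → 8 h 16 min
Fri: 10:59 AM–5:34 PM = 6 h 35 min
Sat: 10:49 AM–5:56 PM = 7 h 7 min; less 10 min break → 6 h 57 min
Total: 6 h 15 min + 4 h 24 min + 7 h 59 min + 8 h 16 min + 6 h 35 min + 6 h 57 min = 40 h 26 min.

40.43 hours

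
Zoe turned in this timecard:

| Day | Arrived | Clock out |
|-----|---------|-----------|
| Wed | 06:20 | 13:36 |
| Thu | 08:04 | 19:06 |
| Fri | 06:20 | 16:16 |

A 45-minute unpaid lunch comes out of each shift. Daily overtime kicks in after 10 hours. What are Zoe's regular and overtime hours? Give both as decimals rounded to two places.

Regular 25.70 hours, overtime 0.28 hours

Wed: 06:20–13:36 = 7 h 16 min; less 45 min break → 6 h 31 min
Thu: 08:04–19:06 = 11 h 2 min; less 45 min break → 10 h 17 min
Fri: 06:20–16:16 = 9 h 56 min; less 45 min break → 9 h 11 min
Wed reg 6 h 31 min / OT 0 h 0 min; Thu reg 10 h 0 min / OT 0 h 17 min; Fri reg 9 h 11 min / OT 0 h 0 min.
Totals: regular 25 h 42 min, overtime 0 h 17 min.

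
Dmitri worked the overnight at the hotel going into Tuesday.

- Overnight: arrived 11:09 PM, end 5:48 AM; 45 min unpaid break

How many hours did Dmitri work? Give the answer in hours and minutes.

5 h 54 min

Overnight: 11:09 PM → midnight = 0 h 51 min; midnight → 5:48 AM = 5 h 48 min; span 6 h 39 min; less 45 min break → 5 h 54 min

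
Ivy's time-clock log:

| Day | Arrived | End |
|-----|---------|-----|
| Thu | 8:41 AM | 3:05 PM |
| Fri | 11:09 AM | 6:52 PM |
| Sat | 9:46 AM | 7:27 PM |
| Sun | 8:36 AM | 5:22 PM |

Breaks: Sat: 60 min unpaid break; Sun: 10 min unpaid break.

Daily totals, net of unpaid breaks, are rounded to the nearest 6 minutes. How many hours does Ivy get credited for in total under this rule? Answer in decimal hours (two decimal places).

31.40 hours

Thu: 8:41 AM–3:05 PM = 6 h 24 min → rounds to 6 h 24 min
Fri: 11:09 AM–6:52 PM = 7 h 43 min → rounds to 7 h 42 min
Sat: 9:46 AM–7:27 PM = 9 h 41 min − 60 min = 8 h 41 min → rounds to 8 h 42 min
Sun: 8:36 AM–5:22 PM = 8 h 46 min − 10 min = 8 h 36 min → rounds to 8 h 36 min
Total credited: 31 h 24 min.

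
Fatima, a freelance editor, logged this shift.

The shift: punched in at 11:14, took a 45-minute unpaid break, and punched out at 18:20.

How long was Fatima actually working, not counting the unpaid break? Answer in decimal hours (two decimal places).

6.35 hours

The shift: 11:14–18:20 = 7 h 6 min; less 45 min break → 6 h 21 min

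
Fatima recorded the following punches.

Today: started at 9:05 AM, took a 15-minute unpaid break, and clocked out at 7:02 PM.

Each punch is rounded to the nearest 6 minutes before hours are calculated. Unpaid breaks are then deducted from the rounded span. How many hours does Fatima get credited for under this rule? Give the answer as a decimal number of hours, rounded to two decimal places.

9.65 hours

Today: in 9:05 AM→9:06 AM, out 7:02 PM→7:00 PM; 9 h 54 min − 15 min = 9 h 39 min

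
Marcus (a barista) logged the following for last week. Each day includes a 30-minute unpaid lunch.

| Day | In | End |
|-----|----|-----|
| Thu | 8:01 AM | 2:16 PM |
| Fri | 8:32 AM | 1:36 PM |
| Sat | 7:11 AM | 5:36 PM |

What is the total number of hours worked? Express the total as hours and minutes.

20 h 14 min

Thu: 8:01 AM–2:16 PM = 6 h 15 min; less 30 min break → 5 h 45 min
Fri: 8:32 AM–1:36 PM = 5 h 4 min; less 30 min break → 4 h 34 min
Sat: 7:11 AM–5:36 PM = 10 h 25 min; less 30 min break → 9 h 55 min
Total: 5 h 45 min + 4 h 34 min + 9 h 55 min = 20 h 14 min.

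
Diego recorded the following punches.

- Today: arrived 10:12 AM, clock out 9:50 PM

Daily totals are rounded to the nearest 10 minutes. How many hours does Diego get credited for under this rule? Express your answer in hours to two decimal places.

11.67 hours

Today: 10:12 AM–9:50 PM = 11 h 38 min → rounds to 11 h 40 min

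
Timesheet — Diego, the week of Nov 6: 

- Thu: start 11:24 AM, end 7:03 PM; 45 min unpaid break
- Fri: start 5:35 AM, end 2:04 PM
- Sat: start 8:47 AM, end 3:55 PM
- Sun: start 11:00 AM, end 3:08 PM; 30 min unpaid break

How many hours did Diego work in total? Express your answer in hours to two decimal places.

26.15 hours

Thu: 11:24 AM–7:03 PM = 7 h 39 min; less 45 min break → 6 h 54 min
Fri: 5:35 AM–2:04 PM = 8 h 29 min
Sat: 8:47 AM–3:55 PM = 7 h 8 min
Sun: 11:00 AM–3:08 PM = 4 h 8 min; less 30 min break → 3 h 38 min
Total: 6 h 54 min + 8 h 29 min + 7 h 8 min + 3 h 38 min = 26 h 9 min.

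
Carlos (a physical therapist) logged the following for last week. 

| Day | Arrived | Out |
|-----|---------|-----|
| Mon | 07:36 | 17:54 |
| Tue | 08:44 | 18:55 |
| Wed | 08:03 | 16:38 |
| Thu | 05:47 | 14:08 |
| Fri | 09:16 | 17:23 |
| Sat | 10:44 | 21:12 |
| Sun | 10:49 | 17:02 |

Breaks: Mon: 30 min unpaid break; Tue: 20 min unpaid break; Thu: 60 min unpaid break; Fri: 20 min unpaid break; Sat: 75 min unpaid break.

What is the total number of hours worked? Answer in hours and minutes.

Mon: 07:36–17:54 = 10 h 18 min; less 30 min break → 9 h 48 min
Tue: 08:44–18:55 = 10 h 11 min; less 20 min break → 9 h 51 min
Wed: 08:03–16:38 = 8 h 35 min
Thu: 05:47–14:08 = 8 h 21 min; less 60 min break → 7 h 21 min
Fri: 09:16–17:23 = 8 h 7 min; less 20 min break → 7 h 47 min
Sat: 10:44–21:12 = 10 h 28 min; less 75 min break → 9 h 13 min
Sun: 10:49–17:02 = 6 h 13 min
Total: 9 h 48 min + 9 h 51 min + 8 h 35 min + 7 h 21 min + 7 h 47 min + 9 h 13 min + 6 h 13 min = 58 h 48 min.

58 h 48 min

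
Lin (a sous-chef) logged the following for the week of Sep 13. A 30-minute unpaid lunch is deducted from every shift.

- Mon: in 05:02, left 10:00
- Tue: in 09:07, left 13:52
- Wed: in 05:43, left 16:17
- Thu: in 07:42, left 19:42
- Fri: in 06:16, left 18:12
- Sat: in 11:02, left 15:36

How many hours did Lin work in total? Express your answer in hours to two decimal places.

45.78 hours

Mon: 05:02–10:00 = 4 h 58 min; less 30 min break → 4 h 28 min
Tue: 09:07–13:52 = 4 h 45 min; less 30 min break → 4 h 15 min
Wed: 05:43–16:17 = 10 h 34 min; less 30 min break → 10 h 4 min
Thu: 07:42–19:42 = 12 h 0 min; less 30 min break → 11 h 30 min
Fri: 06:16–18:12 = 11 h 56 min; less 30 min break → 11 h 26 min
Sat: 11:02–15:36 = 4 h 34 min; less 30 min break → 4 h 4 min
Total: 4 h 28 min + 4 h 15 min + 10 h 4 min + 11 h 30 min + 11 h 26 min + 4 h 4 min = 45 h 47 min.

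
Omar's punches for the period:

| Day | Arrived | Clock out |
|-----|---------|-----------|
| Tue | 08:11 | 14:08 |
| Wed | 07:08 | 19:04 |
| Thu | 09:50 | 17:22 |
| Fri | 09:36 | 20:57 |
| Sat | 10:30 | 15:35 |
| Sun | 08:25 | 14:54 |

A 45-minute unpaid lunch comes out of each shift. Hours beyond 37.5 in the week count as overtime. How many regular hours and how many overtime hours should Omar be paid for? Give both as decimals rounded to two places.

Tue: 08:11–14:08 = 5 h 57 min; less 45 min break → 5 h 12 min
Wed: 07:08–19:04 = 11 h 56 min; less 45 min break → 11 h 11 min
Thu: 09:50–17:22 = 7 h 32 min; less 45 min break → 6 h 47 min
Fri: 09:36–20:57 = 11 h 21 min; less 45 min break → 10 h 36 min
Sat: 10:30–15:35 = 5 h 5 min; less 45 min break → 4 h 20 min
Sun: 08:25–14:54 = 6 h 29 min; less 45 min break → 5 h 44 min
Total worked: 43 h 50 min = 43.83 h.
Threshold 37.5 h → overtime 6 h 20 min, regular 37 h 30 min.

Regular 37.50 hours, overtime 6.33 hours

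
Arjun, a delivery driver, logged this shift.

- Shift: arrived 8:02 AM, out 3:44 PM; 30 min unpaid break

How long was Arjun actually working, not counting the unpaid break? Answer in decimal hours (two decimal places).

Shift: 8:02 AM–3:44 PM = 7 h 42 min; less 30 min break → 7 h 12 min

7.20 hours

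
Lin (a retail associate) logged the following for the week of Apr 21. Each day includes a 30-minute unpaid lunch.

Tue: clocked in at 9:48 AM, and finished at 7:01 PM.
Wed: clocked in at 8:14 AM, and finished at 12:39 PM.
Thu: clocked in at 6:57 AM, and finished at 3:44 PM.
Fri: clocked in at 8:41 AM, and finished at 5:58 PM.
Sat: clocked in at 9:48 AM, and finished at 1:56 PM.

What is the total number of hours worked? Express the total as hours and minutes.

33 h 20 min

Tue: 9:48 AM–7:01 PM = 9 h 13 min; less 30 min break → 8 h 43 min
Wed: 8:14 AM–12:39 PM = 4 h 25 min; less 30 min break → 3 h 55 min
Thu: 6:57 AM–3:44 PM = 8 h 47 min; less 30 min break → 8 h 17 min
Fri: 8:41 AM–5:58 PM = 9 h 17 min; less 30 min break → 8 h 47 min
Sat: 9:48 AM–1:56 PM = 4 h 8 min; less 30 min break → 3 h 38 min
Total: 8 h 43 min + 3 h 55 min + 8 h 17 min + 8 h 47 min + 3 h 38 min = 33 h 20 min.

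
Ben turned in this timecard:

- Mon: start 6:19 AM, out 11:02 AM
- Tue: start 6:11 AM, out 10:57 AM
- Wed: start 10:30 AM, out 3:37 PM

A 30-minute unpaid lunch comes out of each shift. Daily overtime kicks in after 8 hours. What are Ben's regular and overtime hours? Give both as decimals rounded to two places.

Mon: 6:19 AM–11:02 AM = 4 h 43 min; less 30 min break → 4 h 13 min
Tue: 6:11 AM–10:57 AM = 4 h 46 min; less 30 min break → 4 h 16 min
Wed: 10:30 AM–3:37 PM = 5 h 7 min; less 30 min break → 4 h 37 min
Mon reg 4 h 13 min / OT 0 h 0 min; Tue reg 4 h 16 min / OT 0 h 0 min; Wed reg 4 h 37 min / OT 0 h 0 min.
Totals: regular 13 h 6 min, overtime 0 h 0 min.

Regular 13.10 hours, overtime 0.00 hours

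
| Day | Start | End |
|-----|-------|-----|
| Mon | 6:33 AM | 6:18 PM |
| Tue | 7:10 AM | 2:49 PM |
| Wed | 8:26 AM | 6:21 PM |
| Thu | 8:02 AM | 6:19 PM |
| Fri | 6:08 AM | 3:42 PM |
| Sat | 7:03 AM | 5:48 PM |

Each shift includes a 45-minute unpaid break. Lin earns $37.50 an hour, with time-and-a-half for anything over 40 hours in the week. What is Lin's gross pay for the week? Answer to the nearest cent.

$2367.19

Mon: 6:33 AM–6:18 PM = 11 h 45 min; less 45 min break → 11 h 0 min
Tue: 7:10 AM–2:49 PM = 7 h 39 min; less 45 min break → 6 h 54 min
Wed: 8:26 AM–6:21 PM = 9 h 55 min; less 45 min break → 9 h 10 min
Thu: 8:02 AM–6:19 PM = 10 h 17 min; less 45 min break → 9 h 32 min
Fri: 6:08 AM–3:42 PM = 9 h 34 min; less 45 min break → 8 h 49 min
Sat: 7:03 AM–5:48 PM = 10 h 45 min; less 45 min break → 10 h 0 min
Total worked: 55 h 25 min = 3325 min.
Regular 40 h 0 min = 2400 min at $37.50/h; overtime 15 h 25 min = 925 min at $56.25/h.
Pay = (2400 × $37.50 + 925 × $56.25) ÷ 60 = $2367.19.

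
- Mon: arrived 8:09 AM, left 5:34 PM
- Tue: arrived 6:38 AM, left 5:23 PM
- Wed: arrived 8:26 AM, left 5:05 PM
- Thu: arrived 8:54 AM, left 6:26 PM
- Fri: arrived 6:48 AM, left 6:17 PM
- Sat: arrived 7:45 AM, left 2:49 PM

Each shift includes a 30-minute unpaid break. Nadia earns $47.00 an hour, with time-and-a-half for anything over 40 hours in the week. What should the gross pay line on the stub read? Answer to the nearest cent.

Mon: 8:09 AM–5:34 PM = 9 h 25 min; less 30 min break → 8 h 55 min
Tue: 6:38 AM–5:23 PM = 10 h 45 min; less 30 min break → 10 h 15 min
Wed: 8:26 AM–5:05 PM = 8 h 39 min; less 30 min break → 8 h 9 min
Thu: 8:54 AM–6:26 PM = 9 h 32 min; less 30 min break → 9 h 2 min
Fri: 6:48 AM–6:17 PM = 11 h 29 min; less 30 min break → 10 h 59 min
Sat: 7:45 AM–2:49 PM = 7 h 4 min; less 30 min break → 6 h 34 min
Total worked: 53 h 54 min = 3234 min.
Regular 40 h 0 min = 2400 min at $47.00/h; overtime 13 h 54 min = 834 min at $70.50/h.
Pay = (2400 × $47.00 + 834 × $70.50) ÷ 60 = $2859.95.

$2859.95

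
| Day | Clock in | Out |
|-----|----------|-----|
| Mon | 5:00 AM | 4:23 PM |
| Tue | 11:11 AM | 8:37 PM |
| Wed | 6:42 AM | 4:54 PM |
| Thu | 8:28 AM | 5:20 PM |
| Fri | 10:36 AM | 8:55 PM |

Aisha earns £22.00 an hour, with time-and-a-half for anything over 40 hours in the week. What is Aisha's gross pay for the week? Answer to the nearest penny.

£1216.60

Mon: 5:00 AM–4:23 PM = 11 h 23 min
Tue: 11:11 AM–8:37 PM = 9 h 26 min
Wed: 6:42 AM–4:54 PM = 10 h 12 min
Thu: 8:28 AM–5:20 PM = 8 h 52 min
Fri: 10:36 AM–8:55 PM = 10 h 19 min
Total worked: 50 h 12 min = 3012 min.
Regular 40 h 0 min = 2400 min at £22.00/h; overtime 10 h 12 min = 612 min at £33.00/h.
Pay = (2400 × £22.00 + 612 × £33.00) ÷ 60 = £1216.60.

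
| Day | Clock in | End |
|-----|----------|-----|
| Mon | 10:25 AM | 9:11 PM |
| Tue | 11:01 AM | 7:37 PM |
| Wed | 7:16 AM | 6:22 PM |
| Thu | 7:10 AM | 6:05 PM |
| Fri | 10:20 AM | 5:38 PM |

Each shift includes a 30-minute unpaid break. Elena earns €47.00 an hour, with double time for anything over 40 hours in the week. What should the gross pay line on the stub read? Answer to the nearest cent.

€2461.23

Mon: 10:25 AM–9:11 PM = 10 h 46 min; less 30 min break → 10 h 16 min
Tue: 11:01 AM–7:37 PM = 8 h 36 min; less 30 min break → 8 h 6 min
Wed: 7:16 AM–6:22 PM = 11 h 6 min; less 30 min break → 10 h 36 min
Thu: 7:10 AM–6:05 PM = 10 h 55 min; less 30 min break → 10 h 25 min
Fri: 10:20 AM–5:38 PM = 7 h 18 min; less 30 min break → 6 h 48 min
Total worked: 46 h 11 min = 2771 min.
Regular 40 h 0 min = 2400 min at €47.00/h; overtime 6 h 11 min = 371 min at €94.00/h.
Pay = (2400 × €47.00 + 371 × €94.00) ÷ 60 = €2461.23.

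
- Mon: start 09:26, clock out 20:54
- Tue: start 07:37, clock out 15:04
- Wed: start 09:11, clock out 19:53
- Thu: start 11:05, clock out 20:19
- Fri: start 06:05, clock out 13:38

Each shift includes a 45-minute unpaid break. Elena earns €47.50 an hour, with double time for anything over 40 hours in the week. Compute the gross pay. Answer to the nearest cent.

€2151.75

Mon: 09:26–20:54 = 11 h 28 min; less 45 min break → 10 h 43 min
Tue: 07:37–15:04 = 7 h 27 min; less 45 min break → 6 h 42 min
Wed: 09:11–19:53 = 10 h 42 min; less 45 min break → 9 h 57 min
Thu: 11:05–20:19 = 9 h 14 min; less 45 min break → 8 h 29 min
Fri: 06:05–13:38 = 7 h 33 min; less 45 min break → 6 h 48 min
Total worked: 42 h 39 min = 2559 min.
Regular 40 h 0 min = 2400 min at €47.50/h; overtime 2 h 39 min = 159 min at €95.00/h.
Pay = (2400 × €47.50 + 159 × €95.00) ÷ 60 = €2151.75.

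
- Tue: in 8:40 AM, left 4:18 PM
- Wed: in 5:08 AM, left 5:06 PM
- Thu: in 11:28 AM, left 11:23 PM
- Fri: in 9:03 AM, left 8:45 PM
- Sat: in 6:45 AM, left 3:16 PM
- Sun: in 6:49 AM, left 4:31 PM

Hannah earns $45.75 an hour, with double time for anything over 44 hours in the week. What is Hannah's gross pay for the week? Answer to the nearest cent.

$3608.15

Tue: 8:40 AM–4:18 PM = 7 h 38 min
Wed: 5:08 AM–5:06 PM = 11 h 58 min
Thu: 11:28 AM–11:23 PM = 11 h 55 min
Fri: 9:03 AM–8:45 PM = 11 h 42 min
Sat: 6:45 AM–3:16 PM = 8 h 31 min
Sun: 6:49 AM–4:31 PM = 9 h 42 min
Total worked: 61 h 26 min = 3686 min.
Regular 44 h 0 min = 2640 min at $45.75/h; overtime 17 h 26 min = 1046 min at $91.50/h.
Pay = (2640 × $45.75 + 1046 × $91.50) ÷ 60 = $3608.15.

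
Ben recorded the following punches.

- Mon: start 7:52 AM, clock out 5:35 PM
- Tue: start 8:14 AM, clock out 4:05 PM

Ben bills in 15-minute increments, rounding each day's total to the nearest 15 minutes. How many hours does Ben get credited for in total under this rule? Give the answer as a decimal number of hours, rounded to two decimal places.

17.50 hours

Mon: 7:52 AM–5:35 PM = 9 h 43 min → rounds to 9 h 45 min
Tue: 8:14 AM–4:05 PM = 7 h 51 min → rounds to 7 h 45 min
Total credited: 17 h 30 min.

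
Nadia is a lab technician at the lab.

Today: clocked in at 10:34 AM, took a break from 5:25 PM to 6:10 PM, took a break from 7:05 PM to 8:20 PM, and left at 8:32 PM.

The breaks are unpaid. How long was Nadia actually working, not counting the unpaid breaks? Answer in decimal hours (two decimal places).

Today: 10:34 AM–8:32 PM = 9 h 58 min; less 120 min break → 7 h 58 min

7.97 hours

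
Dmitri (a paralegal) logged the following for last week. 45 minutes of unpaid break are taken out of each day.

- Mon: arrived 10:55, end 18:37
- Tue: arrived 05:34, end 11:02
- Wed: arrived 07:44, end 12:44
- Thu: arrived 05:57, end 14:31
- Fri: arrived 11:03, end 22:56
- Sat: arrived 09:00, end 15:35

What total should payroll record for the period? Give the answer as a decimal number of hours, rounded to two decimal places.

40.70 hours

Mon: 10:55–18:37 = 7 h 42 min; less 45 min break → 6 h 57 min
Tue: 05:34–11:02 = 5 h 28 min; less 45 min break → 4 h 43 min
Wed: 07:44–12:44 = 5 h 0 min; less 45 min break → 4 h 15 min
Thu: 05:57–14:31 = 8 h 34 min; less 45 min break → 7 h 49 min
Fri: 11:03–22:56 = 11 h 53 min; less 45 min break → 11 h 8 min
Sat: 09:00–15:35 = 6 h 35 min; less 45 min break → 5 h 50 min
Total: 6 h 57 min + 4 h 43 min + 4 h 15 min + 7 h 49 min + 11 h 8 min + 5 h 50 min = 40 h 42 min.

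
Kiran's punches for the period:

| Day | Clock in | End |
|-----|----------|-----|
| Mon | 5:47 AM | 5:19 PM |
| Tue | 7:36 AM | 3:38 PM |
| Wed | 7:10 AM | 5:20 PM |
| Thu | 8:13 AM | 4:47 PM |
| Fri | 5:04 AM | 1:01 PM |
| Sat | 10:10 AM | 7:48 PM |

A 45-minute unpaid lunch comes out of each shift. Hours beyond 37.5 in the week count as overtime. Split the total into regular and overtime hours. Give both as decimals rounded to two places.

Regular 37.50 hours, overtime 13.88 hours

Mon: 5:47 AM–5:19 PM = 11 h 32 min; less 45 min break → 10 h 47 min
Tue: 7:36 AM–3:38 PM = 8 h 2 min; less 45 min break → 7 h 17 min
Wed: 7:10 AM–5:20 PM = 10 h 10 min; less 45 min break → 9 h 25 min
Thu: 8:13 AM–4:47 PM = 8 h 34 min; less 45 min break → 7 h 49 min
Fri: 5:04 AM–1:01 PM = 7 h 57 min; less 45 min break → 7 h 12 min
Sat: 10:10 AM–7:48 PM = 9 h 38 min; less 45 min break → 8 h 53 min
Total worked: 51 h 23 min = 51.38 h.
Threshold 37.5 h → overtime 13 h 53 min, regular 37 h 30 min.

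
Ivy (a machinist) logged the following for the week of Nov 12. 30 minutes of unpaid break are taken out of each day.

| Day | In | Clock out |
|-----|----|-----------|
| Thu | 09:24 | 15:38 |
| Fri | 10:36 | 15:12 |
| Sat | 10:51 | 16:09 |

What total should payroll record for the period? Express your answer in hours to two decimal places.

Thu: 09:24–15:38 = 6 h 14 min; less 30 min break → 5 h 44 min
Fri: 10:36–15:12 = 4 h 36 min; less 30 min break → 4 h 6 min
Sat: 10:51–16:09 = 5 h 18 min; less 30 min break → 4 h 48 min
Total: 5 h 44 min + 4 h 6 min + 4 h 48 min = 14 h 38 min.

14.63 hours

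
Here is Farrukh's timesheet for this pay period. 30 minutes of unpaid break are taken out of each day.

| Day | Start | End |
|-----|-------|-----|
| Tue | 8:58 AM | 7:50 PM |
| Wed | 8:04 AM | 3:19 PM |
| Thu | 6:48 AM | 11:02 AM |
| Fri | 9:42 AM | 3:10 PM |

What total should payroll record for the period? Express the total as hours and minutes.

25 h 49 min

Tue: 8:58 AM–7:50 PM = 10 h 52 min; less 30 min break → 10 h 22 min
Wed: 8:04 AM–3:19 PM = 7 h 15 min; less 30 min break → 6 h 45 min
Thu: 6:48 AM–11:02 AM = 4 h 14 min; less 30 min break → 3 h 44 min
Fri: 9:42 AM–3:10 PM = 5 h 28 min; less 30 min break → 4 h 58 min
Total: 10 h 22 min + 6 h 45 min + 3 h 44 min + 4 h 58 min = 25 h 49 min.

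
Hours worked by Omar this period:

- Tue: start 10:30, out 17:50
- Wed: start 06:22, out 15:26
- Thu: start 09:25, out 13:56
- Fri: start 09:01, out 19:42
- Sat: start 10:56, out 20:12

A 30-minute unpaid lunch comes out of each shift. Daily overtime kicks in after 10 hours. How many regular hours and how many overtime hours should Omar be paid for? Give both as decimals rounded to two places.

Regular 38.18 hours, overtime 0.18 hours

Tue: 10:30–17:50 = 7 h 20 min; less 30 min break → 6 h 50 min
Wed: 06:22–15:26 = 9 h 4 min; less 30 min break → 8 h 34 min
Thu: 09:25–13:56 = 4 h 31 min; less 30 min break → 4 h 1 min
Fri: 09:01–19:42 = 10 h 41 min; less 30 min break → 10 h 11 min
Sat: 10:56–20:12 = 9 h 16 min; less 30 min break → 8 h 46 min
Tue reg 6 h 50 min / OT 0 h 0 min; Wed reg 8 h 34 min / OT 0 h 0 min; Thu reg 4 h 1 min / OT 0 h 0 min; Fri reg 10 h 0 min / OT 0 h 11 min; Sat reg 8 h 46 min / OT 0 h 0 min.
Totals: regular 38 h 11 min, overtime 0 h 11 min.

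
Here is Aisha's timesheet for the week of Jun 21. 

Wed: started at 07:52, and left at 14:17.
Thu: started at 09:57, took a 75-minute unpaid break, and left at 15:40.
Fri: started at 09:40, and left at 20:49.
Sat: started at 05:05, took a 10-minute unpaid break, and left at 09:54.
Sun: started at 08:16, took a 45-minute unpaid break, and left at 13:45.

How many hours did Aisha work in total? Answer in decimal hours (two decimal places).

Wed: 07:52–14:17 = 6 h 25 min
Thu: 09:57–15:40 = 5 h 43 min; less 75 min break → 4 h 28 min
Fri: 09:40–20:49 = 11 h 9 min
Sat: 05:05–09:54 = 4 h 49 min; less 10 min break → 4 h 39 min
Sun: 08:16–13:45 = 5 h 29 min; less 45 min break → 4 h 44 min
Total: 6 h 25 min + 4 h 28 min + 11 h 9 min + 4 h 39 min + 4 h 44 min = 31 h 25 min.

31.42 hours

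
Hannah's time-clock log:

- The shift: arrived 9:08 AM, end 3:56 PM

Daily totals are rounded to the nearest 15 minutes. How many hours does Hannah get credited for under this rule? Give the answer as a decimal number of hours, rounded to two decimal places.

The shift: 9:08 AM–3:56 PM = 6 h 48 min → rounds to 6 h 45 min

6.75 hours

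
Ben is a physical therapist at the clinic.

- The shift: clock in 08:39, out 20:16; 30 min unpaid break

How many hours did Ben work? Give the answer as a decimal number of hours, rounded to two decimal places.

11.12 hours

The shift: 08:39–20:16 = 11 h 37 min; less 30 min break → 11 h 7 min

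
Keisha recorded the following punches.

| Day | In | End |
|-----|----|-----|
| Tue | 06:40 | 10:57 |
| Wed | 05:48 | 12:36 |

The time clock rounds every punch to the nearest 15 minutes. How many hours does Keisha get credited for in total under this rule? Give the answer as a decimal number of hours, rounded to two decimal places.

11.00 hours

Tue: in 06:40→06:45, out 10:57→11:00; 4 h 15 min
Wed: in 05:48→05:45, out 12:36→12:30; 6 h 45 min
Total credited: 11 h 0 min.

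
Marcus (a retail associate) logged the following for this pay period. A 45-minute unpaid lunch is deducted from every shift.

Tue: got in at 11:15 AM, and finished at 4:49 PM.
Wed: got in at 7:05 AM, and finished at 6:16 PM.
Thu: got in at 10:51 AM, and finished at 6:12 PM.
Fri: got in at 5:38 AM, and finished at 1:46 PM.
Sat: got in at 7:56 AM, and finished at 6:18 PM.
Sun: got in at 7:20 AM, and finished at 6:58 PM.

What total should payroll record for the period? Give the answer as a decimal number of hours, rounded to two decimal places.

Tue: 11:15 AM–4:49 PM = 5 h 34 min; less 45 min break → 4 h 49 min
Wed: 7:05 AM–6:16 PM = 11 h 11 min; less 45 min break → 10 h 26 min
Thu: 10:51 AM–6:12 PM = 7 h 21 min; less 45 min break → 6 h 36 min
Fri: 5:38 AM–1:46 PM = 8 h 8 min; less 45 min break → 7 h 23 min
Sat: 7:56 AM–6:18 PM = 10 h 22 min; less 45 min break → 9 h 37 min
Sun: 7:20 AM–6:58 PM = 11 h 38 min; less 45 min break → 10 h 53 min
Total: 4 h 49 min + 10 h 26 min + 6 h 36 min + 7 h 23 min + 9 h 37 min + 10 h 53 min = 49 h 44 min.

49.73 hours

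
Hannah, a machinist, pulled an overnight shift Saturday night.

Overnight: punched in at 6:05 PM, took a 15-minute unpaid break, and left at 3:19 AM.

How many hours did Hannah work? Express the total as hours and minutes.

Overnight: 6:05 PM → midnight = 5 h 55 min; midnight → 3:19 AM = 3 h 19 min; span 9 h 14 min; less 15 min break → 8 h 59 min

8 h 59 min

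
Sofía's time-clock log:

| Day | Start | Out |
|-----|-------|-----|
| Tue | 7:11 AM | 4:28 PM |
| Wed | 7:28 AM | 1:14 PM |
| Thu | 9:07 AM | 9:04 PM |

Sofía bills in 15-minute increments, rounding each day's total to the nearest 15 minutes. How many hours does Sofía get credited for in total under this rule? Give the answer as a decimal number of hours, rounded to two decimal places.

Tue: 7:11 AM–4:28 PM = 9 h 17 min → rounds to 9 h 15 min
Wed: 7:28 AM–1:14 PM = 5 h 46 min → rounds to 5 h 45 min
Thu: 9:07 AM–9:04 PM = 11 h 57 min → rounds to 12 h 0 min
Total credited: 27 h 0 min.

27.00 hours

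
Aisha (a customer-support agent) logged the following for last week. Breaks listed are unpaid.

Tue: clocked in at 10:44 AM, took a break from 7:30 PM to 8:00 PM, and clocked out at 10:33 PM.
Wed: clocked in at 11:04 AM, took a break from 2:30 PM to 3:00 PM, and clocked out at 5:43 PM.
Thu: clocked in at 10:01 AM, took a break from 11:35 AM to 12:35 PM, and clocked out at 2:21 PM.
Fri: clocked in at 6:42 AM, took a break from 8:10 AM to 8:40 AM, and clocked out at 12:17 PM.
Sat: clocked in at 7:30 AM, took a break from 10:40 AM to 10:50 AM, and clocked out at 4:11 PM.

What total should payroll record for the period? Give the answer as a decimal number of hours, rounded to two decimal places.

34.40 hours

Tue: 10:44 AM–10:33 PM = 11 h 49 min; less 30 min break → 11 h 19 min
Wed: 11:04 AM–5:43 PM = 6 h 39 min; less 30 min break → 6 h 9 min
Thu: 10:01 AM–2:21 PM = 4 h 20 min; less 60 min break → 3 h 20 min
Fri: 6:42 AM–12:17 PM = 5 h 35 min; less 30 min break → 5 h 5 min
Sat: 7:30 AM–4:11 PM = 8 h 41 min; less 10 min break → 8 h 31 min
Total: 11 h 19 min + 6 h 9 min + 3 h 20 min + 5 h 5 min + 8 h 31 min = 34 h 24 min.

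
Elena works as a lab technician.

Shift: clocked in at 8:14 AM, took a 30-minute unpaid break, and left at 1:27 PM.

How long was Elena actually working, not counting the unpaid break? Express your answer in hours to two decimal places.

4.72 hours

Shift: 8:14 AM–1:27 PM = 5 h 13 min; less 30 min break → 4 h 43 min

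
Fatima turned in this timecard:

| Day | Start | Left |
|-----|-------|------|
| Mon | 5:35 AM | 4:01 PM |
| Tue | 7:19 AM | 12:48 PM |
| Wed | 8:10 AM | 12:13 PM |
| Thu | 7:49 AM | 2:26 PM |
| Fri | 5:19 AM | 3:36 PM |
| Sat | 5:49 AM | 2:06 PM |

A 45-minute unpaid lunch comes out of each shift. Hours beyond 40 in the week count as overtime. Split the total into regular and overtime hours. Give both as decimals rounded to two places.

Mon: 5:35 AM–4:01 PM = 10 h 26 min; less 45 min break → 9 h 41 min
Tue: 7:19 AM–12:48 PM = 5 h 29 min; less 45 min break → 4 h 44 min
Wed: 8:10 AM–12:13 PM = 4 h 3 min; less 45 min break → 3 h 18 min
Thu: 7:49 AM–2:26 PM = 6 h 37 min; less 45 min break → 5 h 52 min
Fri: 5:19 AM–3:36 PM = 10 h 17 min; less 45 min break → 9 h 32 min
Sat: 5:49 AM–2:06 PM = 8 h 17 min; less 45 min break → 7 h 32 min
Total worked: 40 h 39 min = 40.65 h.
Threshold 40 h → overtime 0 h 39 min, regular 40 h 0 min.

Regular 40.00 hours, overtime 0.65 hours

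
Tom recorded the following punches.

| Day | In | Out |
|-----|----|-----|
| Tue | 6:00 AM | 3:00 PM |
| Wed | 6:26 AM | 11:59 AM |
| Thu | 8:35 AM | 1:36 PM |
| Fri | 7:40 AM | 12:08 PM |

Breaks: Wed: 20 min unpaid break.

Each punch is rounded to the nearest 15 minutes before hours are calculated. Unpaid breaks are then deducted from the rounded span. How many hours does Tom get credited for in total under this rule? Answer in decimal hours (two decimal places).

Tue: in 6:00 AM→6:00 AM, out 3:00 PM→3:00 PM; 9 h 0 min
Wed: in 6:26 AM→6:30 AM, out 11:59 AM→12:00 PM; 5 h 30 min − 20 min = 5 h 10 min
Thu: in 8:35 AM→8:30 AM, out 1:36 PM→1:30 PM; 5 h 0 min
Fri: in 7:40 AM→7:45 AM, out 12:08 PM→12:15 PM; 4 h 30 min
Total credited: 23 h 40 min.

23.67 hours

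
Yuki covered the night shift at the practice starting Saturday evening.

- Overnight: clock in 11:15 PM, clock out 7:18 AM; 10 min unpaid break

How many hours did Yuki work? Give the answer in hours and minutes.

7 h 53 min

Overnight: 11:15 PM → midnight = 0 h 45 min; midnight → 7:18 AM = 7 h 18 min; span 8 h 3 min; less 10 min break → 7 h 53 min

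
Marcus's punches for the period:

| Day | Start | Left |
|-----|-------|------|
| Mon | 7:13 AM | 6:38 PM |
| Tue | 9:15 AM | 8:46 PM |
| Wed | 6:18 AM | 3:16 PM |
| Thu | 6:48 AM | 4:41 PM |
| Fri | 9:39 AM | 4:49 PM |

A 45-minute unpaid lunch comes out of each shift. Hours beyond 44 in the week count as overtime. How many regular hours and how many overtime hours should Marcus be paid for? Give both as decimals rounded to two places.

Regular 44.00 hours, overtime 1.20 hours

Mon: 7:13 AM–6:38 PM = 11 h 25 min; less 45 min break → 10 h 40 min
Tue: 9:15 AM–8:46 PM = 11 h 31 min; less 45 min break → 10 h 46 min
Wed: 6:18 AM–3:16 PM = 8 h 58 min; less 45 min break → 8 h 13 min
Thu: 6:48 AM–4:41 PM = 9 h 53 min; less 45 min break → 9 h 8 min
Fri: 9:39 AM–4:49 PM = 7 h 10 min; less 45 min break → 6 h 25 min
Total worked: 45 h 12 min = 45.20 h.
Threshold 44 h → overtime 1 h 12 min, regular 44 h 0 min.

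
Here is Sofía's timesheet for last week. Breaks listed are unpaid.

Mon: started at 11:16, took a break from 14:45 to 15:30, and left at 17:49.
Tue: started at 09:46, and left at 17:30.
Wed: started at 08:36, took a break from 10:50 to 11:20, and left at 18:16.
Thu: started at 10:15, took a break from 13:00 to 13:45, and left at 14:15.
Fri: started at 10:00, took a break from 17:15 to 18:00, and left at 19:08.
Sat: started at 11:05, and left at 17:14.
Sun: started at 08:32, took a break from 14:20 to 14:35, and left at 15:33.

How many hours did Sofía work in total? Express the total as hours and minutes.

Mon: 11:16–17:49 = 6 h 33 min; less 45 min break → 5 h 48 min
Tue: 09:46–17:30 = 7 h 44 min
Wed: 08:36–18:16 = 9 h 40 min; less 30 min break → 9 h 10 min
Thu: 10:15–14:15 = 4 h 0 min; less 45 min break → 3 h 15 min
Fri: 10:00–19:08 = 9 h 8 min; less 45 min break → 8 h 23 min
Sat: 11:05–17:14 = 6 h 9 min
Sun: 08:32–15:33 = 7 h 1 min; less 15 min break → 6 h 46 min
Total: 5 h 48 min + 7 h 44 min + 9 h 10 min + 3 h 15 min + 8 h 23 min + 6 h 9 min + 6 h 46 min = 47 h 15 min.

47 h 15 min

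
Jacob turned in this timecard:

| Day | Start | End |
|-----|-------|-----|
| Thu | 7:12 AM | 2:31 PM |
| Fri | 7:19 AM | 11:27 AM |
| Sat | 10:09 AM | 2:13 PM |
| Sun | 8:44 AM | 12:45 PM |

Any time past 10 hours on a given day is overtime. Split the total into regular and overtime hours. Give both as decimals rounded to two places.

Thu: 7:12 AM–2:31 PM = 7 h 19 min
Fri: 7:19 AM–11:27 AM = 4 h 8 min
Sat: 10:09 AM–2:13 PM = 4 h 4 min
Sun: 8:44 AM–12:45 PM = 4 h 1 min
Thu reg 7 h 19 min / OT 0 h 0 min; Fri reg 4 h 8 min / OT 0 h 0 min; Sat reg 4 h 4 min / OT 0 h 0 min; Sun reg 4 h 1 min / OT 0 h 0 min.
Totals: regular 19 h 32 min, overtime 0 h 0 min.

Regular 19.53 hours, overtime 0.00 hours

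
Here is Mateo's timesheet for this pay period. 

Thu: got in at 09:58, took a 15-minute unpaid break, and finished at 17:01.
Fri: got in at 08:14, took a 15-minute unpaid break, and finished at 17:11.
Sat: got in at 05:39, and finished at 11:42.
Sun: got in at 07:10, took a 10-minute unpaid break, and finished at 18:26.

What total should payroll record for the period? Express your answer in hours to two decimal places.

32.65 hours

Thu: 09:58–17:01 = 7 h 3 min; less 15 min break → 6 h 48 min
Fri: 08:14–17:11 = 8 h 57 min; less 15 min break → 8 h 42 min
Sat: 05:39–11:42 = 6 h 3 min
Sun: 07:10–18:26 = 11 h 16 min; less 10 min break → 11 h 6 min
Total: 6 h 48 min + 8 h 42 min + 6 h 3 min + 11 h 6 min = 32 h 39 min.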